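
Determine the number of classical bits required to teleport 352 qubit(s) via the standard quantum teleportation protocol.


Quantum teleportation requires 2 classical bits per qubit teleported.
352 qubit(s) -> 2 * 352 = 704 classical bits

704


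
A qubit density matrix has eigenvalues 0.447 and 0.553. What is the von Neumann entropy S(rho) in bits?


S = -p*log2(p) - (1-p)*log2(1-p)
p = 0.4470, 1-p = 0.5530
= -0.4470 * log2(0.4470) - 0.5530 * log2(0.5530)
= -(-0.5193) - (-0.4726)
= 0.9919

0.9919


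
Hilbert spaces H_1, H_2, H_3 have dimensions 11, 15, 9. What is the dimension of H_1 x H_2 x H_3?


dim(H_1 x H_2 x H_3) = 11 * 15 * 9
= 165 * 9
= 1485

1485


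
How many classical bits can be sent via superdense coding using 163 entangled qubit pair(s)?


Superdense coding allows 2 classical bits per shared entangled pair.
163 pair(s) -> 2 * 163 = 326 classical bits

326


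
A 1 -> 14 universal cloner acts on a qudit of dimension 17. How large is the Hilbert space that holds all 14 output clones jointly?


Output space = H^(tensor 14) where dim(H) = 17
dim = 17^14
= 289 (after 2 factors)
= 4913 (after 3 factors)
= 83521 (after 4 factors)
= 1419857 (after 5 factors)
= 24137569 (after 6 factors)
= 410338673 (after 7 factors)
= 6975757441 (after 8 factors)
= 118587876497 (after 9 factors)
= 2015993900449 (after 10 factors)
= 34271896307633 (after 11 factors)
= 582622237229761 (after 12 factors)
= 9904578032905937 (after 13 factors)
= 168377826559400929 (after 14 factors)
= 168377826559400929

168377826559400929


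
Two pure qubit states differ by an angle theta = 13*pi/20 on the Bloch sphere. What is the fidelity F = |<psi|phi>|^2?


For states separated by angle theta on Bloch sphere:
F = cos^2(theta/2)
theta = 13*pi/20 = 2.0420
theta/2 = 1.0210
cos(theta/2) = 0.5225
F = 0.2730

0.2730


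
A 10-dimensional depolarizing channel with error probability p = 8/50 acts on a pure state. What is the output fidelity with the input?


F = (1-p) + p/d
= (1 - 0.1600) + 0.1600/10
= 0.8400 + 0.0160
= 0.8560

0.8560


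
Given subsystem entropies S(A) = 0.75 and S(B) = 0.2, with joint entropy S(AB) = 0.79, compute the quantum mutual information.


I(A:B) = S(A) + S(B) - S(AB)
= 0.75 + 0.2 - 0.79
= 0.1600

0.1600


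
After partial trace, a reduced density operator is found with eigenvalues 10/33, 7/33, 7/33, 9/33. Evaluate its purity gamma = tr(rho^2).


tr(rho^2) = sum of eigenvalues squared
= (10/33)^2 + (7/33)^2 + (7/33)^2 + (9/33)^2
= (100 + 49 + 49 + 81) / 1089
= 279/1089
= 0.2562

0.2562


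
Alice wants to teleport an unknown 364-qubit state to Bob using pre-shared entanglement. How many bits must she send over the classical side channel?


Quantum teleportation requires 2 classical bits per qubit teleported.
364 qubit(s) -> 2 * 364 = 728 classical bits

728


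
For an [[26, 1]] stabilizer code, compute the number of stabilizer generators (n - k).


For an [[n,k]] stabilizer code:
Number of stabilizer generators = n - k
= 26 - 1
= 25

25


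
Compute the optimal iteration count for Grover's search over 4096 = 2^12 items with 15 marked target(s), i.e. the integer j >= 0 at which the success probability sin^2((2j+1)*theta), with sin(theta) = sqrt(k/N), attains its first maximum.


After j Grover iterations the success probability is P(j) = sin^2((2j+1)*theta), where sin(theta) = sqrt(k/N).
N = 2^12 = 4096, k = 15
sin(theta) = sqrt(k/N) = 0.06051536478
theta = arcsin(sqrt(k/N)) = 0.06055236143 rad
P(j) reaches its first maximum when (2j+1)*theta is as close as possible to pi/2, i.e. j = round(pi/(4*theta) - 1/2).
pi/(4*theta) - 1/2 = 12.4706
(For comparison, the common estimate pi/4 * sqrt(N/k) = 12.9785; the exact maximiser is used here.)
Optimal iterations = 12

12


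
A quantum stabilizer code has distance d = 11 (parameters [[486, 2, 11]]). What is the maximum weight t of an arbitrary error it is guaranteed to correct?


Code parameters: [[486, 2, 11]], distance d = 11.
Number of correctable errors = floor((d-1)/2)
= floor((11 - 1)/2)
= floor(10/2)
= 5

5


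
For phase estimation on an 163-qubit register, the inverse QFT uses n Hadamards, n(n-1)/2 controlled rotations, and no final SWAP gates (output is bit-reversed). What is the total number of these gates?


Hadamard gates: 163
Controlled rotations: n*(n-1)/2 = 163*162/2 = 13203
SWAP gates: 0 (omitted)
Total = 163 + 13203
= 13366

13366


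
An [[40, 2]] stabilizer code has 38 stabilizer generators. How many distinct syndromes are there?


Each stabilizer generator gives a binary (+1 or -1) measurement outcome.
With 38 independent generators:
Total syndromes = 2^38
= 274877906944

274877906944


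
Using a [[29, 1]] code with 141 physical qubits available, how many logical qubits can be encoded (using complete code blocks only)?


Each code block uses 29 physical qubits for 1 logical qubit(s).
Number of complete blocks = floor(141 / 29) = 4
Logical qubits = 4 * 1
= 4

4


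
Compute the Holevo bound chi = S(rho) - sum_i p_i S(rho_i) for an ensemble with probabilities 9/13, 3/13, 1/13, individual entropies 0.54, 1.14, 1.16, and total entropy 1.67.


chi = S(rho) - sum_i p_i * S(rho_i)
Weighted entropy = 9/13 * 0.54 + 3/13 * 1.14 + 1/13 * 1.16
= 0.7262
chi = 1.67 - 0.7262
= 0.9438

0.9438


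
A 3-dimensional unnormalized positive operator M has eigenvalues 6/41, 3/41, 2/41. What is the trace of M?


tr(M) = sum of eigenvalues
= 6/41 + 3/41 + 2/41
= 11/41
= 0.2683

0.2683


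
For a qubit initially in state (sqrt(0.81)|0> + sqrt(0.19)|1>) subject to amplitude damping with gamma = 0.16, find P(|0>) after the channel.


For amplitude damping with parameter gamma on state sqrt(a)|0> + sqrt(b)|1>:
alpha^2 = 0.81, beta^2 = 0.19
P(|0>) = alpha^2 + gamma * beta^2
= 0.81 + 0.16 * 0.19
= 0.81 + 0.0304
= 0.8404

0.8404


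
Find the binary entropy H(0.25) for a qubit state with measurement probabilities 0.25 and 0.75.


S = -p*log2(p) - (1-p)*log2(1-p)
p = 0.2500, 1-p = 0.7500
= -0.2500 * log2(0.2500) - 0.7500 * log2(0.7500)
= -(-0.5000) - (-0.3113)
= 0.8113

0.8113


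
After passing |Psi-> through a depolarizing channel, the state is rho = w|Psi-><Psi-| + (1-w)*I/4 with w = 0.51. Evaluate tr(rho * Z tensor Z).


|Psi-> = (|01> - |10>)/sqrt(2)
For the pure Bell state, <Z_A Z_B> = -1 (Bell-state Pauli correlator).
The maximally-mixed part I/4 has tr(I/4 * P tensor P) = 0 for any traceless Pauli P.
So <Z_A Z_B>_rho = w * (-1) + (1 - w) * 0
= 0.51 * (-1)
= -0.5100

-0.5100


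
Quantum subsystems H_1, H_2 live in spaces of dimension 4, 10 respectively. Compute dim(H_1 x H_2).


dim(H_1 x H_2) = 4 * 10
= 40

40


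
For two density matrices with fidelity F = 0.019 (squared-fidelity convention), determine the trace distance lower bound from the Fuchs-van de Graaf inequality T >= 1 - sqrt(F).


Fuchs-van de Graaf (squared-fidelity convention): 1 - sqrt(F) <= T <= sqrt(1 - F).
Lower bound: T >= 1 - sqrt(F)
sqrt(F) = sqrt(0.019) = 0.1378
T >= 1 - 0.1378
T >= 0.8622

0.8622


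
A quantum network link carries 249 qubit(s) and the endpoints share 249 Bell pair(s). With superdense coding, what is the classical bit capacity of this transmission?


Superdense coding allows 2 classical bits per shared entangled pair.
249 pair(s) -> 2 * 249 = 498 classical bits

498


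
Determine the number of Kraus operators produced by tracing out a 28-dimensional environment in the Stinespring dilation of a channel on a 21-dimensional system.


Tracing out the environment in an orthonormal basis {|i>_E} gives Kraus operators K_i = <i|_E U |0>_E.
Number of Kraus operators = dim(H_env) = d_env
= 28

28


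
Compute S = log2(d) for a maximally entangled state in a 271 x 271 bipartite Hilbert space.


For a maximally entangled state in d x d:
S = log2(d) = log2(271)
= 8.0821

8.0821


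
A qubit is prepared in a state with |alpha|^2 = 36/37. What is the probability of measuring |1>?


|alpha|^2 = 36/37 = 0.9730
|beta|^2 = 1 - 36/37 = 1/37 = 0.0270
P(|1>) = |beta|^2 = 0.0270

0.0270


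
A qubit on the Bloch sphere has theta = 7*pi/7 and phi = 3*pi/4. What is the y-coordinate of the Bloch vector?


theta = 3.1416, phi = 2.3562
r_y = sin(theta)*sin(phi) = 0.0000 * 0.7071
r_y = 0.0000

0.0000


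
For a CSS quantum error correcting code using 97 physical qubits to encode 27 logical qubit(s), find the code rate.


Code rate R = k/n
= 27/97
= 0.2784

0.2784


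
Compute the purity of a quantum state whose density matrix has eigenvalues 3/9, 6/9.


tr(rho^2) = sum of eigenvalues squared
= (3/9)^2 + (6/9)^2
= (9 + 36) / 81
= 45/81
= 0.5556

0.5556


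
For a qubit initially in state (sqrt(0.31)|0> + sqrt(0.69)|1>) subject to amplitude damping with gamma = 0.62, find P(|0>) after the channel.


For amplitude damping with parameter gamma on state sqrt(a)|0> + sqrt(b)|1>:
alpha^2 = 0.31, beta^2 = 0.69
P(|0>) = alpha^2 + gamma * beta^2
= 0.31 + 0.62 * 0.69
= 0.31 + 0.4278
= 0.7378

0.7378


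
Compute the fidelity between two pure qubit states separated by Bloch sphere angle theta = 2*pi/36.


For states separated by angle theta on Bloch sphere:
F = cos^2(theta/2)
theta = 2*pi/36 = 0.1745
theta/2 = 0.0873
cos(theta/2) = 0.9962
F = 0.9924

0.9924


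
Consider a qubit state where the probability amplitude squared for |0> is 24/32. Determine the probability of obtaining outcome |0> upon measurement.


|alpha|^2 = 24/32 = 0.7500
|beta|^2 = 1 - 24/32 = 8/32 = 0.2500
P(|0>) = |alpha|^2 = 0.7500

0.7500


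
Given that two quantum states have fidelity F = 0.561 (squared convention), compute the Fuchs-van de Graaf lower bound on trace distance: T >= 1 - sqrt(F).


Fuchs-van de Graaf (squared-fidelity convention): 1 - sqrt(F) <= T <= sqrt(1 - F).
Lower bound: T >= 1 - sqrt(F)
sqrt(F) = sqrt(0.561) = 0.7490
T >= 1 - 0.7490
T >= 0.2510

0.2510


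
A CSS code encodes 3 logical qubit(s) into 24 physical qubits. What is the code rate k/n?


Code rate R = k/n
= 3/24
= 0.1250

0.1250


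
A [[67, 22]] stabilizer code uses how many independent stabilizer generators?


For an [[n,k]] stabilizer code:
Number of stabilizer generators = n - k
= 67 - 22
= 45

45


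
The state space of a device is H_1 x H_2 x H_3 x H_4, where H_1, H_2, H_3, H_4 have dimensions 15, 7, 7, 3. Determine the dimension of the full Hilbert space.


dim(H_1 x H_2 x H_3 x H_4) = 15 * 7 * 7 * 3
= 105 * 7 * 3
= 735 * 3
= 2205

2205


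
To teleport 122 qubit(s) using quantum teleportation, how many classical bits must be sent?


Quantum teleportation requires 2 classical bits per qubit teleported.
122 qubit(s) -> 2 * 122 = 244 classical bits

244


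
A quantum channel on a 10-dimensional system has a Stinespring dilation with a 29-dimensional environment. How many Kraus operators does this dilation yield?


Tracing out the environment in an orthonormal basis {|i>_E} gives Kraus operators K_i = <i|_E U |0>_E.
Number of Kraus operators = dim(H_env) = d_env
= 29

29


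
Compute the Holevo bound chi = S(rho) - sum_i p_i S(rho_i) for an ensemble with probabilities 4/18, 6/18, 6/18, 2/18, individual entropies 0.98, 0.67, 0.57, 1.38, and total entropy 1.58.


chi = S(rho) - sum_i p_i * S(rho_i)
Weighted entropy = 4/18 * 0.98 + 6/18 * 0.67 + 6/18 * 0.57 + 2/18 * 1.38
= 0.7844
chi = 1.58 - 0.7844
= 0.7956

0.7956


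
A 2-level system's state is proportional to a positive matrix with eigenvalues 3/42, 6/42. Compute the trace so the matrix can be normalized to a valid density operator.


tr(M) = sum of eigenvalues
= 3/42 + 6/42
= 9/42
= 0.2143

0.2143


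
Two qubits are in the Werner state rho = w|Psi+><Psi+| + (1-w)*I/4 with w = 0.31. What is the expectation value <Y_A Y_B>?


|Psi+> = (|01> + |10>)/sqrt(2)
For the pure Bell state, <Y_A Y_B> = +1 (Bell-state Pauli correlator).
The maximally-mixed part I/4 has tr(I/4 * P tensor P) = 0 for any traceless Pauli P.
So <Y_A Y_B>_rho = w * (+1) + (1 - w) * 0
= 0.31 * (+1)
= 0.3100

0.3100


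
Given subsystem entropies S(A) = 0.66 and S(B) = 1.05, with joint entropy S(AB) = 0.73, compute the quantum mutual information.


I(A:B) = S(A) + S(B) - S(AB)
= 0.66 + 1.05 - 0.73
= 0.9800

0.9800


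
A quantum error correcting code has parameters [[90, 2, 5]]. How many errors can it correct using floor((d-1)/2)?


Code parameters: [[90, 2, 5]], distance d = 5.
Number of correctable errors = floor((d-1)/2)
= floor((5 - 1)/2)
= floor(4/2)
= 2

2


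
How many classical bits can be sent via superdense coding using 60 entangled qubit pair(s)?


Superdense coding allows 2 classical bits per shared entangled pair.
60 pair(s) -> 2 * 60 = 120 classical bits

120


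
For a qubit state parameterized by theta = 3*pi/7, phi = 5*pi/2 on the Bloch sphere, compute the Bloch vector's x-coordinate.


theta = 1.3464, phi = 7.8540
r_x = sin(theta)*cos(phi) = 0.9749 * 0.0000
r_x = 0.0000

0.0000


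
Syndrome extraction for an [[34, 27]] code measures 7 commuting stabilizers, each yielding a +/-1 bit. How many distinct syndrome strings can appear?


Each stabilizer generator gives a binary (+1 or -1) measurement outcome.
With 7 independent generators:
Total syndromes = 2^7
= 128

128


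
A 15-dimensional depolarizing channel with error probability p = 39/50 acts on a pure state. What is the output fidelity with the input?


F = (1-p) + p/d
= (1 - 0.7800) + 0.7800/15
= 0.2200 + 0.0520
= 0.2720

0.2720


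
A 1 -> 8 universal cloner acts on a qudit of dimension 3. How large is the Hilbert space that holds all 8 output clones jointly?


Output space = H^(tensor 8) where dim(H) = 3
dim = 3^8
= 9 (after 2 factors)
= 27 (after 3 factors)
= 81 (after 4 factors)
= 243 (after 5 factors)
= 729 (after 6 factors)
= 2187 (after 7 factors)
= 6561 (after 8 factors)
= 6561

6561


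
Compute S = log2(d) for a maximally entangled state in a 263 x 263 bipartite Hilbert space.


For a maximally entangled state in d x d:
S = log2(d) = log2(263)
= 8.0389

8.0389


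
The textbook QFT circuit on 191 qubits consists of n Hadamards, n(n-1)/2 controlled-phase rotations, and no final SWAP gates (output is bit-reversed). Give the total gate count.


Hadamard gates: 191
Controlled rotations: n*(n-1)/2 = 191*190/2 = 18145
SWAP gates: 0 (omitted)
Total = 191 + 18145
= 18336

18336


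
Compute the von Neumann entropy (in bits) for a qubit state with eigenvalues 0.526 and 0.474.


S = -p*log2(p) - (1-p)*log2(1-p)
p = 0.5260, 1-p = 0.4740
= -0.5260 * log2(0.5260) - 0.4740 * log2(0.4740)
= -(-0.4875) - (-0.5105)
= 0.9980

0.9980


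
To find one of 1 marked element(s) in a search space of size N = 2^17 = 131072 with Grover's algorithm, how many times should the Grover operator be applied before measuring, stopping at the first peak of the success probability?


After j Grover iterations the success probability is P(j) = sin^2((2j+1)*theta), where sin(theta) = sqrt(k/N).
N = 2^17 = 131072, k = 1
sin(theta) = sqrt(k/N) = 0.002762135864
theta = arcsin(sqrt(k/N)) = 0.002762139376 rad
P(j) reaches its first maximum when (2j+1)*theta is as close as possible to pi/2, i.e. j = round(pi/(4*theta) - 1/2).
pi/(4*theta) - 1/2 = 283.8441
(For comparison, the common estimate pi/4 * sqrt(N/k) = 284.3445; the exact maximiser is used here.)
Optimal iterations = 284

284


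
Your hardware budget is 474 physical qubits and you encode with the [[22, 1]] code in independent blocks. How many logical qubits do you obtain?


Each code block uses 22 physical qubits for 1 logical qubit(s).
Number of complete blocks = floor(474 / 22) = 21
Logical qubits = 21 * 1
= 21

21


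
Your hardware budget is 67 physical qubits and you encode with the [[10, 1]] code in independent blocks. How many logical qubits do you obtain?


Each code block uses 10 physical qubits for 1 logical qubit(s).
Number of complete blocks = floor(67 / 10) = 6
Logical qubits = 6 * 1
= 6

6


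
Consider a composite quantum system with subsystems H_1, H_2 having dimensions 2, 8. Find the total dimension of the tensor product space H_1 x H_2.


dim(H_1 x H_2) = 2 * 8
= 16

16


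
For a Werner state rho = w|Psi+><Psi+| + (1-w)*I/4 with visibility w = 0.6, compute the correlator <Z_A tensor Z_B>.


|Psi+> = (|01> + |10>)/sqrt(2)
For the pure Bell state, <Z_A Z_B> = -1 (Bell-state Pauli correlator).
The maximally-mixed part I/4 has tr(I/4 * P tensor P) = 0 for any traceless Pauli P.
So <Z_A Z_B>_rho = w * (-1) + (1 - w) * 0
= 0.6 * (-1)
= -0.6000

-0.6000


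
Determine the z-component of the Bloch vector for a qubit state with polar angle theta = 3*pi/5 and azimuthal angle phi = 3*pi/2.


theta = 1.8850, phi = 4.7124
r_z = cos(theta) = -0.3090

-0.3090


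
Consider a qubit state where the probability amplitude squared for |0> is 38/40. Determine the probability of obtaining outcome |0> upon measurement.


|alpha|^2 = 38/40 = 0.9500
|beta|^2 = 1 - 38/40 = 2/40 = 0.0500
P(|0>) = |alpha|^2 = 0.9500

0.9500


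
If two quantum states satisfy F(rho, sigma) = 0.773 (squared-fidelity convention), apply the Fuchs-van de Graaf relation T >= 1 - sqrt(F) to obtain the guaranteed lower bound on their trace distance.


Fuchs-van de Graaf (squared-fidelity convention): 1 - sqrt(F) <= T <= sqrt(1 - F).
Lower bound: T >= 1 - sqrt(F)
sqrt(F) = sqrt(0.773) = 0.8792
T >= 1 - 0.8792
T >= 0.1208

0.1208


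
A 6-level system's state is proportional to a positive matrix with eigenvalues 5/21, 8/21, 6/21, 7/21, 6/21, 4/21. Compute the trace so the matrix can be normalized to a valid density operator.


tr(M) = sum of eigenvalues
= 5/21 + 8/21 + 6/21 + 7/21 + 6/21 + 4/21
= 36/21
= 1.7143

1.7143


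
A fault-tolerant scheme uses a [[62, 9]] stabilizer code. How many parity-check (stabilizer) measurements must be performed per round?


For an [[n,k]] stabilizer code:
Number of stabilizer generators = n - k
= 62 - 9
= 53

53


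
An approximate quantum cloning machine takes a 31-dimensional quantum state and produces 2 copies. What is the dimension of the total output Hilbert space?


Output space = H^(tensor 2) where dim(H) = 31
dim = 31^2
= 961

961


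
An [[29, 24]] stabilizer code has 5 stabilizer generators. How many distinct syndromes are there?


Each stabilizer generator gives a binary (+1 or -1) measurement outcome.
With 5 independent generators:
Total syndromes = 2^5
= 32

32


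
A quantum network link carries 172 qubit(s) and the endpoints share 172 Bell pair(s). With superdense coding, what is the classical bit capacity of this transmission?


Superdense coding allows 2 classical bits per shared entangled pair.
172 pair(s) -> 2 * 172 = 344 classical bits

344


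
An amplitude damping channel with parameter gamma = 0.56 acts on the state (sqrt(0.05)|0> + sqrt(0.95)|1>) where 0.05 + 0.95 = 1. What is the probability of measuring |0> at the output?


For amplitude damping with parameter gamma on state sqrt(a)|0> + sqrt(b)|1>:
alpha^2 = 0.05, beta^2 = 0.95
P(|0>) = alpha^2 + gamma * beta^2
= 0.05 + 0.56 * 0.95
= 0.05 + 0.5320
= 0.5820

0.5820


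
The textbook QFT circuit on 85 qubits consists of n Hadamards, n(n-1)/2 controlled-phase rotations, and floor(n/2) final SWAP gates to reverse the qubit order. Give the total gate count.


Hadamard gates: 85
Controlled rotations: n*(n-1)/2 = 85*84/2 = 3570
SWAP gates: floor(n/2) = floor(85/2) = 42
Total = 85 + 3570 + 42
= 3697

3697


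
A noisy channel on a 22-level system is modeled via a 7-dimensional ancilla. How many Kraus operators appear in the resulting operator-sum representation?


Tracing out the environment in an orthonormal basis {|i>_E} gives Kraus operators K_i = <i|_E U |0>_E.
Number of Kraus operators = dim(H_env) = d_env
= 7

7


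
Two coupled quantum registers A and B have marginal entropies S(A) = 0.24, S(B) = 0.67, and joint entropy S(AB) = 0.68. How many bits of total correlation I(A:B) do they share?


I(A:B) = S(A) + S(B) - S(AB)
= 0.24 + 0.67 - 0.68
= 0.2300

0.2300


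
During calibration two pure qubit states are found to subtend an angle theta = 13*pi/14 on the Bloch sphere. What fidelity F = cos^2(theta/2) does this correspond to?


For states separated by angle theta on Bloch sphere:
F = cos^2(theta/2)
theta = 13*pi/14 = 2.9172
theta/2 = 1.4586
cos(theta/2) = 0.1120
F = 0.0125

0.0125


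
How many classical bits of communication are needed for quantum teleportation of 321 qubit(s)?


Quantum teleportation requires 2 classical bits per qubit teleported.
321 qubit(s) -> 2 * 321 = 642 classical bits

642


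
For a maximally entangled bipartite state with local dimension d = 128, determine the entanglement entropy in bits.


For a maximally entangled state in d x d:
S = log2(d) = log2(128)
= 7.0000

7.0000


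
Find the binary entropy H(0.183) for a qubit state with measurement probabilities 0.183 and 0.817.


S = -p*log2(p) - (1-p)*log2(1-p)
p = 0.1830, 1-p = 0.8170
= -0.1830 * log2(0.1830) - 0.8170 * log2(0.8170)
= -(-0.4484) - (-0.2382)
= 0.6866

0.6866


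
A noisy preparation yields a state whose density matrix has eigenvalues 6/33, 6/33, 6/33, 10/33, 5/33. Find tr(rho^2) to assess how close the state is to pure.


tr(rho^2) = sum of eigenvalues squared
= (6/33)^2 + (6/33)^2 + (6/33)^2 + (10/33)^2 + (5/33)^2
= (36 + 36 + 36 + 100 + 25) / 1089
= 233/1089
= 0.2140

0.2140


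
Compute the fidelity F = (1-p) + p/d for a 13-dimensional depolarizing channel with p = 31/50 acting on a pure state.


F = (1-p) + p/d
= (1 - 0.6200) + 0.6200/13
= 0.3800 + 0.0477
= 0.4277

0.4277


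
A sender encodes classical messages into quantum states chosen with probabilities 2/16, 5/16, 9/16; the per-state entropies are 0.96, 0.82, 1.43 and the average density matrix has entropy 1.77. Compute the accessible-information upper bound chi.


chi = S(rho) - sum_i p_i * S(rho_i)
Weighted entropy = 2/16 * 0.96 + 5/16 * 0.82 + 9/16 * 1.43
= 1.1806
chi = 1.77 - 1.1806
= 0.5894

0.5894


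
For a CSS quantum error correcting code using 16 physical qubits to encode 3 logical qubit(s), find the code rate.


Code rate R = k/n
= 3/16
= 0.1875

0.1875


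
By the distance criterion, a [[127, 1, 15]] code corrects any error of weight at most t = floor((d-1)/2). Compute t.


Code parameters: [[127, 1, 15]], distance d = 15.
Number of correctable errors = floor((d-1)/2)
= floor((15 - 1)/2)
= floor(14/2)
= 7

7


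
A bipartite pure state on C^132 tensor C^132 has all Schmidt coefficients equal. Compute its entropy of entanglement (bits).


For a maximally entangled state in d x d:
S = log2(d) = log2(132)
= 7.0444

7.0444


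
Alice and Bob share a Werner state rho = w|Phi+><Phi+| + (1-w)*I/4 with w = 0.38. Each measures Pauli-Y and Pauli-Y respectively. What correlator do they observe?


|Phi+> = (|00> + |11>)/sqrt(2)
For the pure Bell state, <Y_A Y_B> = -1 (Bell-state Pauli correlator).
The maximally-mixed part I/4 has tr(I/4 * P tensor P) = 0 for any traceless Pauli P.
So <Y_A Y_B>_rho = w * (-1) + (1 - w) * 0
= 0.38 * (-1)
= -0.3800

-0.3800


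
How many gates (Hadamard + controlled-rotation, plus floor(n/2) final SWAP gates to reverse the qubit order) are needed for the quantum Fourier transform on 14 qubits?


Hadamard gates: 14
Controlled rotations: n*(n-1)/2 = 14*13/2 = 91
SWAP gates: floor(n/2) = floor(14/2) = 7
Total = 14 + 91 + 7
= 112

112


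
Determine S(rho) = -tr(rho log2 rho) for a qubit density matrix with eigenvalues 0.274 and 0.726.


S = -p*log2(p) - (1-p)*log2(1-p)
p = 0.2740, 1-p = 0.7260
= -0.2740 * log2(0.2740) - 0.7260 * log2(0.7260)
= -(-0.5118) - (-0.3354)
= 0.8471

0.8471


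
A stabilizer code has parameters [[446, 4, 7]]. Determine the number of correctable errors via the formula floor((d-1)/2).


Code parameters: [[446, 4, 7]], distance d = 7.
Number of correctable errors = floor((d-1)/2)
= floor((7 - 1)/2)
= floor(6/2)
= 3

3


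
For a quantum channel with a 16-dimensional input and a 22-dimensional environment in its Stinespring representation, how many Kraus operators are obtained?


Tracing out the environment in an orthonormal basis {|i>_E} gives Kraus operators K_i = <i|_E U |0>_E.
Number of Kraus operators = dim(H_env) = d_env
= 22

22


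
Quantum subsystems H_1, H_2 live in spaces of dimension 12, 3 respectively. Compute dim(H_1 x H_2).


dim(H_1 x H_2) = 12 * 3
= 36

36


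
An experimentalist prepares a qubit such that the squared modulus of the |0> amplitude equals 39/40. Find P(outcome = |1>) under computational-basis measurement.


|alpha|^2 = 39/40 = 0.9750
|beta|^2 = 1 - 39/40 = 1/40 = 0.0250
P(|1>) = |beta|^2 = 0.0250

0.0250


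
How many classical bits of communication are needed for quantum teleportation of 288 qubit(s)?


Quantum teleportation requires 2 classical bits per qubit teleported.
288 qubit(s) -> 2 * 288 = 576 classical bits

576


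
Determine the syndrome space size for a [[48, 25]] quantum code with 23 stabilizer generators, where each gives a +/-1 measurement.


Each stabilizer generator gives a binary (+1 or -1) measurement outcome.
With 23 independent generators:
Total syndromes = 2^23
= 8388608

8388608


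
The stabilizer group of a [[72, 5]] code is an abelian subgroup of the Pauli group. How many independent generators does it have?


For an [[n,k]] stabilizer code:
Number of stabilizer generators = n - k
= 72 - 5
= 67

67


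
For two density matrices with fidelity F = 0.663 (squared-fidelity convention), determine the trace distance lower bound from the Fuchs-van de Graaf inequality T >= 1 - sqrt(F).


Fuchs-van de Graaf (squared-fidelity convention): 1 - sqrt(F) <= T <= sqrt(1 - F).
Lower bound: T >= 1 - sqrt(F)
sqrt(F) = sqrt(0.663) = 0.8142
T >= 1 - 0.8142
T >= 0.1858

0.1858


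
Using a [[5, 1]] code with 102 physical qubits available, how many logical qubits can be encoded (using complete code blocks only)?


Each code block uses 5 physical qubits for 1 logical qubit(s).
Number of complete blocks = floor(102 / 5) = 20
Logical qubits = 20 * 1
= 20

20


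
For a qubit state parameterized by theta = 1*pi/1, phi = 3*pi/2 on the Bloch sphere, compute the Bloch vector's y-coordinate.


theta = 3.1416, phi = 4.7124
r_y = sin(theta)*sin(phi) = 0.0000 * -1.0000
r_y = 0.0000

0.0000


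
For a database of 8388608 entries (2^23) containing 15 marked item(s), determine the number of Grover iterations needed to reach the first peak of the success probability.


After j Grover iterations the success probability is P(j) = sin^2((2j+1)*theta), where sin(theta) = sqrt(k/N).
N = 2^23 = 8388608, k = 15
sin(theta) = sqrt(k/N) = 0.001337213275
theta = arcsin(sqrt(k/N)) = 0.001337213674 rad
P(j) reaches its first maximum when (2j+1)*theta is as close as possible to pi/2, i.e. j = round(pi/(4*theta) - 1/2).
pi/(4*theta) - 1/2 = 586.8393
(For comparison, the common estimate pi/4 * sqrt(N/k) = 587.3395; the exact maximiser is used here.)
Optimal iterations = 587

587


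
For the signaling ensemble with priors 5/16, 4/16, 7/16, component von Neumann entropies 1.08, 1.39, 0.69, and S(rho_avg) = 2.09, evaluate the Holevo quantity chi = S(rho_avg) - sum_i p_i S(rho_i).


chi = S(rho) - sum_i p_i * S(rho_i)
Weighted entropy = 5/16 * 1.08 + 4/16 * 1.39 + 7/16 * 0.69
= 0.9869
chi = 2.09 - 0.9869
= 1.1031

1.1031


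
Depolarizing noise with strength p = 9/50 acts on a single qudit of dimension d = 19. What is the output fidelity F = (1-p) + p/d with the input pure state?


F = (1-p) + p/d
= (1 - 0.1800) + 0.1800/19
= 0.8200 + 0.0095
= 0.8295

0.8295


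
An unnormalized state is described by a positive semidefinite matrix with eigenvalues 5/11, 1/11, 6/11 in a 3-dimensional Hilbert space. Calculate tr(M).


tr(M) = sum of eigenvalues
= 5/11 + 1/11 + 6/11
= 12/11
= 1.0909

1.0909


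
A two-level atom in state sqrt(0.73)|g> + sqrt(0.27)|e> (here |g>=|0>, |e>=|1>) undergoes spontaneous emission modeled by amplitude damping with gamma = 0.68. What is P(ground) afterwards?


For amplitude damping with parameter gamma on state sqrt(a)|0> + sqrt(b)|1>:
alpha^2 = 0.73, beta^2 = 0.27
P(|0>) = alpha^2 + gamma * beta^2
= 0.73 + 0.68 * 0.27
= 0.73 + 0.1836
= 0.9136

0.9136


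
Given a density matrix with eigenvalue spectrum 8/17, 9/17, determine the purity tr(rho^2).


tr(rho^2) = sum of eigenvalues squared
= (8/17)^2 + (9/17)^2
= (64 + 81) / 289
= 145/289
= 0.5017

0.5017


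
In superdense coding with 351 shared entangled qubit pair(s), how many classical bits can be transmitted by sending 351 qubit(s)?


Superdense coding allows 2 classical bits per shared entangled pair.
351 pair(s) -> 2 * 351 = 702 classical bits

702


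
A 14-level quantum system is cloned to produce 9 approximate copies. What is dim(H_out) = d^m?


Output space = H^(tensor 9) where dim(H) = 14
dim = 14^9
= 196 (after 2 factors)
= 2744 (after 3 factors)
= 38416 (after 4 factors)
= 537824 (after 5 factors)
= 7529536 (after 6 factors)
= 105413504 (after 7 factors)
= 1475789056 (after 8 factors)
= 20661046784 (after 9 factors)
= 20661046784

20661046784


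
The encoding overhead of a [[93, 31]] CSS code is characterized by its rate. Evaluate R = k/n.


Code rate R = k/n
= 31/93
= 0.3333

0.3333


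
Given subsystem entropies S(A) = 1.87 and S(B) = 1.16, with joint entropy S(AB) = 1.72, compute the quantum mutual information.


I(A:B) = S(A) + S(B) - S(AB)
= 1.87 + 1.16 - 1.72
= 1.3100

1.3100


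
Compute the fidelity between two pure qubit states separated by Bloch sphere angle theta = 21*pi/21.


For states separated by angle theta on Bloch sphere:
F = cos^2(theta/2)
theta = 21*pi/21 = 3.1416
theta/2 = 1.5708
cos(theta/2) = 0.0000
F = 0.0000

0.0000


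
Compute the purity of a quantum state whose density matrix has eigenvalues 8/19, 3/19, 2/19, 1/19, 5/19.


tr(rho^2) = sum of eigenvalues squared
= (8/19)^2 + (3/19)^2 + (2/19)^2 + (1/19)^2 + (5/19)^2
= (64 + 9 + 4 + 1 + 25) / 361
= 103/361
= 0.2853

0.2853


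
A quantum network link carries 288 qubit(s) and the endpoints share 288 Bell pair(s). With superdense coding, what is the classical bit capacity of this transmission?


Superdense coding allows 2 classical bits per shared entangled pair.
288 pair(s) -> 2 * 288 = 576 classical bits

576


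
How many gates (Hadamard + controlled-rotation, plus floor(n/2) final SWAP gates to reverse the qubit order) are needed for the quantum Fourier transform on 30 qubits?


Hadamard gates: 30
Controlled rotations: n*(n-1)/2 = 30*29/2 = 435
SWAP gates: floor(n/2) = floor(30/2) = 15
Total = 30 + 435 + 15
= 480

480


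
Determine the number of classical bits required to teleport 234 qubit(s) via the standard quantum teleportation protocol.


Quantum teleportation requires 2 classical bits per qubit teleported.
234 qubit(s) -> 2 * 234 = 468 classical bits

468


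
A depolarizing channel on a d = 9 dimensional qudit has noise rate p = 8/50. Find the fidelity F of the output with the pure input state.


F = (1-p) + p/d
= (1 - 0.1600) + 0.1600/9
= 0.8400 + 0.0178
= 0.8578

0.8578


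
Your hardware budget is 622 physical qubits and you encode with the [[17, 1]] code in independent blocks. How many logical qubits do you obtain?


Each code block uses 17 physical qubits for 1 logical qubit(s).
Number of complete blocks = floor(622 / 17) = 36
Logical qubits = 36 * 1
= 36

36


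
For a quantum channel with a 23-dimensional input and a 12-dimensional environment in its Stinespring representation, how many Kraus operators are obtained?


Tracing out the environment in an orthonormal basis {|i>_E} gives Kraus operators K_i = <i|_E U |0>_E.
Number of Kraus operators = dim(H_env) = d_env
= 12

12


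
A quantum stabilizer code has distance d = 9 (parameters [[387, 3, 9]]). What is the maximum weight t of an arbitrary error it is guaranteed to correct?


Code parameters: [[387, 3, 9]], distance d = 9.
Number of correctable errors = floor((d-1)/2)
= floor((9 - 1)/2)
= floor(8/2)
= 4

4


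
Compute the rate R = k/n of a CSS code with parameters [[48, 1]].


Code rate R = k/n
= 1/48
= 0.0208

0.0208


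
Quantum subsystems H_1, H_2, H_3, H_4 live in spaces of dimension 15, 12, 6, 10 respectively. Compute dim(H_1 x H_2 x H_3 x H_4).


dim(H_1 x H_2 x H_3 x H_4) = 15 * 12 * 6 * 10
= 180 * 6 * 10
= 1080 * 10
= 10800

10800


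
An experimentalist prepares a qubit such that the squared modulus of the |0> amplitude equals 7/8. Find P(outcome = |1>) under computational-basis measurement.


|alpha|^2 = 7/8 = 0.8750
|beta|^2 = 1 - 7/8 = 1/8 = 0.1250
P(|1>) = |beta|^2 = 0.1250

0.1250


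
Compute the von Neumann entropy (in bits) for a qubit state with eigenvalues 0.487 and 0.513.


S = -p*log2(p) - (1-p)*log2(1-p)
p = 0.4870, 1-p = 0.5130
= -0.4870 * log2(0.4870) - 0.5130 * log2(0.5130)
= -(-0.5055) - (-0.4940)
= 0.9995

0.9995


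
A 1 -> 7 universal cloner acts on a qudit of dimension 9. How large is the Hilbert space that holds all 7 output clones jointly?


Output space = H^(tensor 7) where dim(H) = 9
dim = 9^7
= 81 (after 2 factors)
= 729 (after 3 factors)
= 6561 (after 4 factors)
= 59049 (after 5 factors)
= 531441 (after 6 factors)
= 4782969 (after 7 factors)
= 4782969

4782969


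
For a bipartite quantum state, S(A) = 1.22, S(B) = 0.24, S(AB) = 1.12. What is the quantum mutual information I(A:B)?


I(A:B) = S(A) + S(B) - S(AB)
= 1.22 + 0.24 - 1.12
= 0.3400

0.3400


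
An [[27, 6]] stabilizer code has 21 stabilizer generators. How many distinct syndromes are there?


Each stabilizer generator gives a binary (+1 or -1) measurement outcome.
With 21 independent generators:
Total syndromes = 2^21
= 2097152

2097152


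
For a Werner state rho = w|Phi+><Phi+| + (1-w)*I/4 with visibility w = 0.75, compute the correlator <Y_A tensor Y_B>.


|Phi+> = (|00> + |11>)/sqrt(2)
For the pure Bell state, <Y_A Y_B> = -1 (Bell-state Pauli correlator).
The maximally-mixed part I/4 has tr(I/4 * P tensor P) = 0 for any traceless Pauli P.
So <Y_A Y_B>_rho = w * (-1) + (1 - w) * 0
= 0.75 * (-1)
= -0.7500

-0.7500


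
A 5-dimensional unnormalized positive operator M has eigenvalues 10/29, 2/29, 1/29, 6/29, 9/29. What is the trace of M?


tr(M) = sum of eigenvalues
= 10/29 + 2/29 + 1/29 + 6/29 + 9/29
= 28/29
= 0.9655

0.9655


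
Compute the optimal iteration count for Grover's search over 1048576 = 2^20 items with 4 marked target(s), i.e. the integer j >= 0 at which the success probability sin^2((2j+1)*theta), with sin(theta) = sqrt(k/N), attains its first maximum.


After j Grover iterations the success probability is P(j) = sin^2((2j+1)*theta), where sin(theta) = sqrt(k/N).
N = 2^20 = 1048576, k = 4
sin(theta) = sqrt(k/N) = 0.001953125
theta = arcsin(sqrt(k/N)) = 0.001953126242 rad
P(j) reaches its first maximum when (2j+1)*theta is as close as possible to pi/2, i.e. j = round(pi/(4*theta) - 1/2).
pi/(4*theta) - 1/2 = 401.6236
(For comparison, the common estimate pi/4 * sqrt(N/k) = 402.1239; the exact maximiser is used here.)
Optimal iterations = 402

402


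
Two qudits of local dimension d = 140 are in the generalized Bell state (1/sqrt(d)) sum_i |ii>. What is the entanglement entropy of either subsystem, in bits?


For a maximally entangled state in d x d:
S = log2(d) = log2(140)
= 7.1293

7.1293


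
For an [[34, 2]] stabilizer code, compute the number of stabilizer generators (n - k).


For an [[n,k]] stabilizer code:
Number of stabilizer generators = n - k
= 34 - 2
= 32

32


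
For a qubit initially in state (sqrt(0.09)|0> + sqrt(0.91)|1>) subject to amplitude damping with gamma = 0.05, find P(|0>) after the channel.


For amplitude damping with parameter gamma on state sqrt(a)|0> + sqrt(b)|1>:
alpha^2 = 0.09, beta^2 = 0.91
P(|0>) = alpha^2 + gamma * beta^2
= 0.09 + 0.05 * 0.91
= 0.09 + 0.0455
= 0.1355

0.1355


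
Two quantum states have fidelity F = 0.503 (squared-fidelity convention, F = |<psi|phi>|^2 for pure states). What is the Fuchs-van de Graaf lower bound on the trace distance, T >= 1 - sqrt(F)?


Fuchs-van de Graaf (squared-fidelity convention): 1 - sqrt(F) <= T <= sqrt(1 - F).
Lower bound: T >= 1 - sqrt(F)
sqrt(F) = sqrt(0.503) = 0.7092
T >= 1 - 0.7092
T >= 0.2908

0.2908


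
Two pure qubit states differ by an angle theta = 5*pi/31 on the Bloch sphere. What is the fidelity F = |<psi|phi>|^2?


For states separated by angle theta on Bloch sphere:
F = cos^2(theta/2)
theta = 5*pi/31 = 0.5067
theta/2 = 0.2534
cos(theta/2) = 0.9681
F = 0.9372

0.9372


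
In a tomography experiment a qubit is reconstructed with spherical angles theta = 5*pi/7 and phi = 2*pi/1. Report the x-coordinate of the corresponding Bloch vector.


theta = 2.2440, phi = 6.2832
r_x = sin(theta)*cos(phi) = 0.7818 * 1.0000
r_x = 0.7818

0.7818


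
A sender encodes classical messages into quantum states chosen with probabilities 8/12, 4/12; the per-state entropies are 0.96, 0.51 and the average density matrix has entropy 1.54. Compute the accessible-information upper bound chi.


chi = S(rho) - sum_i p_i * S(rho_i)
Weighted entropy = 8/12 * 0.96 + 4/12 * 0.51
= 0.8100
chi = 1.54 - 0.8100
= 0.7300

0.7300


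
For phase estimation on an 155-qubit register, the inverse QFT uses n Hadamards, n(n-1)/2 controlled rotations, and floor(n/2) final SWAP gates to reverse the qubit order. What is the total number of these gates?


Hadamard gates: 155
Controlled rotations: n*(n-1)/2 = 155*154/2 = 11935
SWAP gates: floor(n/2) = floor(155/2) = 77
Total = 155 + 11935 + 77
= 12167

12167


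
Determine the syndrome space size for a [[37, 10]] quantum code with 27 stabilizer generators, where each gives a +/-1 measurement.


Each stabilizer generator gives a binary (+1 or -1) measurement outcome.
With 27 independent generators:
Total syndromes = 2^27
= 134217728

134217728


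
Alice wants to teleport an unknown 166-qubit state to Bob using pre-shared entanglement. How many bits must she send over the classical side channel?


Quantum teleportation requires 2 classical bits per qubit teleported.
166 qubit(s) -> 2 * 166 = 332 classical bits

332


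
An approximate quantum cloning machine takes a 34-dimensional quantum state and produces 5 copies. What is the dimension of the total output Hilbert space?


Output space = H^(tensor 5) where dim(H) = 34
dim = 34^5
= 1156 (after 2 factors)
= 39304 (after 3 factors)
= 1336336 (after 4 factors)
= 45435424 (after 5 factors)
= 45435424

45435424


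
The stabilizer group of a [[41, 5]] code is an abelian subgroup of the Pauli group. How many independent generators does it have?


For an [[n,k]] stabilizer code:
Number of stabilizer generators = n - k
= 41 - 5
= 36

36


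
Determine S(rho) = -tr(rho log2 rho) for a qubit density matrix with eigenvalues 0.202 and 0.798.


S = -p*log2(p) - (1-p)*log2(1-p)
p = 0.2020, 1-p = 0.7980
= -0.2020 * log2(0.2020) - 0.7980 * log2(0.7980)
= -(-0.4661) - (-0.2598)
= 0.7259

0.7259


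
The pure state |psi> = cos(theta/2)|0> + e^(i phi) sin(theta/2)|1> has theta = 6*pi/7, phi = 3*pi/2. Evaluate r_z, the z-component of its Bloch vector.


theta = 2.6928, phi = 4.7124
r_z = cos(theta) = -0.9010

-0.9010


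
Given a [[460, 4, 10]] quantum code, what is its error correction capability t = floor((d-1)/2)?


Code parameters: [[460, 4, 10]], distance d = 10.
Number of correctable errors = floor((d-1)/2)
= floor((10 - 1)/2)
= floor(9/2)
= 4

4


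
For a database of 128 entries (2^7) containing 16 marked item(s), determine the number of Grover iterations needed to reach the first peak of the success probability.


After j Grover iterations the success probability is P(j) = sin^2((2j+1)*theta), where sin(theta) = sqrt(k/N).
N = 2^7 = 128, k = 16
sin(theta) = sqrt(k/N) = 0.3535533906
theta = arcsin(sqrt(k/N)) = 0.3613671239 rad
P(j) reaches its first maximum when (2j+1)*theta is as close as possible to pi/2, i.e. j = round(pi/(4*theta) - 1/2).
pi/(4*theta) - 1/2 = 1.6734
(For comparison, the common estimate pi/4 * sqrt(N/k) = 2.2214; the exact maximiser is used here.)
Optimal iterations = 2

2
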